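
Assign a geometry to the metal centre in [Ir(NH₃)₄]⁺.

Ligand charges: ammonia is neutral. With an overall charge of +1 the iridium centre must be in the +1 oxidation state.
Ir sits in group 9, so the d-electron count is 9 − 1 = 8.
With 4 monodentate ligands the coordination number is 4.
A 5d d⁸ ion has a large crystal-field splitting; square planar leaves the high-energy d_{x²−y²} orbital empty and maximises CFSE.

square planar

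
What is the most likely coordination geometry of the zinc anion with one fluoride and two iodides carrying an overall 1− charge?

trigonal planar

Summing ligand charges against the −1 overall charge gives an oxidation state of +2 for zinc.
Zn sits in group 12, so the d-electron count is 12 − 2 = 10.
Coordination number: 3.
Three ligands around a d¹⁰ centre minimise repulsion in a trigonal-planar arrangement.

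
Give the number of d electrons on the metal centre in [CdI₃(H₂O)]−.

d10

Summing ligand charges against the −1 overall charge gives an oxidation state of +2 for cadmium.
Group 12 minus oxidation state 2 gives a d¹⁰ configuration.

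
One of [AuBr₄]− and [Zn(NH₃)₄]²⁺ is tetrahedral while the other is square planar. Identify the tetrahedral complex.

[Zn(NH₃)₄]²⁺

For [AuBr₄]−: Summing ligand charges against the −1 overall charge gives an oxidation state of +3 for gold. Group 11 minus oxidation state 3 gives a d⁸ configuration. A 5d d⁸ ion has a large crystal-field splitting; square planar leaves the high-energy d_{x²−y²} orbital empty and maximises CFSE. → square planar.
For [Zn(NH₃)₄]²⁺: Summing ligand charges against the +2 overall charge gives an oxidation state of +2 for zinc. Zn sits in group 12, so the d-electron count is 12 − 2 = 10. A d¹⁰ ion has no crystal-field stabilisation preference between square planar and tetrahedral, so four ligands adopt the sterically favoured tetrahedral geometry. → tetrahedral.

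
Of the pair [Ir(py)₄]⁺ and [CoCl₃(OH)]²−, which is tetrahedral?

For [Ir(py)₄]⁺: Ligand charges: pyridine is neutral. With an overall charge of +1 the iridium centre must be in the +1 oxidation state. Iridium is a group-9 element; Ir(I) is therefore d⁸. A 5d d⁸ ion has a large crystal-field splitting; square planar leaves the high-energy d_{x²−y²} orbital empty and maximises CFSE. → square planar.
For [CoCl₃(OH)]²−: Ligand charges: each chloride is −1; each hydroxide is −1. With an overall charge of −2 the cobalt centre must be in the +2 oxidation state. Co sits in group 9, so the d-electron count is 9 − 2 = 7. For a high-spin 3d d⁷ ion with weak-field ligands the small Δₜ gives little square-planar CFSE advantage, so four ligands adopt the sterically favoured tetrahedral geometry. → tetrahedral.

[CoCl₃(OH)]²−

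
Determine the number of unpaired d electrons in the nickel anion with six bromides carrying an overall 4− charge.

Summing ligand charges against the −4 overall charge gives an oxidation state of +2 for nickel.
Nickel is a group-10 element; Ni(II) is therefore d⁸.
In an octahedral field the d⁸ configuration is t₂g⁶e_g² (only one arrangement possible), giving 2 unpaired electrons.

2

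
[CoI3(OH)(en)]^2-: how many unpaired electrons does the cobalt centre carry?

Ligand charges: each iodide is −1; each hydroxide is −1; ethylenediamine is neutral. With an overall charge of −2 the cobalt centre must be in the +2 oxidation state.
Cobalt is a group-9 element; Co(II) is therefore d⁷.
Counting donor atoms: 3×iodide (monodentate) → 3 donors; 1×hydroxide (monodentate) → 1 donor; 1×ethylenediamine (bidentate) → 2 donors. Coordination number = 6.
The spin state decides the count: Hydroxide and iodide are weak-field ligands for a first-row metal, so the complex is high-spin.
An octahedral high-spin d⁷ ion is t₂g⁵e_g², giving 3 unpaired electrons.

3 unpaired electrons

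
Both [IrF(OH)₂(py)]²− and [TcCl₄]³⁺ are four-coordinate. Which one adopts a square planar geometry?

For [IrF(OH)₂(py)]²−: Ligand charges: each fluoride is −1; each hydroxide is −1; pyridine is neutral. With an overall charge of −2 the iridium centre must be in the +1 oxidation state. Group 9 minus oxidation state 1 gives a d⁸ configuration. A 5d d⁸ ion has a large crystal-field splitting; square planar leaves the high-energy d_{x²−y²} orbital empty and maximises CFSE. → square planar.
For [TcCl₄]³⁺: Ligand charges: each chloride is −1. With an overall charge of +3 the technetium centre must be in the +7 oxidation state. Technetium is a group-7 element; Tc(VII) is therefore d⁰. A d⁰ ion has no crystal-field stabilisation preference between square planar and tetrahedral, so four ligands adopt the sterically favoured tetrahedral geometry. → tetrahedral.

[IrF(OH)₂(py)]²−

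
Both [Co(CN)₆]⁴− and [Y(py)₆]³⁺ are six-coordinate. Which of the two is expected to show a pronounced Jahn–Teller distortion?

[Co(CN)₆]⁴−

[Co(CN)₆]⁴−: Summing ligand charges against the −4 overall charge gives an oxidation state of +2 for cobalt. Co sits in group 9, so the d-electron count is 9 − 2 = 7. Cyanide is a strong-field ligand (high in the spectrochemical series) for a first-row metal, so the complex is low-spin. The t₂g⁶e_g¹ (low-spin) configuration has an unevenly filled e_g set; the Jahn–Teller theorem predicts a tetragonal distortion (typically axial elongation) to lift the degeneracy.
[Y(py)₆]³⁺: Pyridine is neutral; balancing the +3 overall charge requires Y(III). Yttrium is a group-3 element; Y(III) is therefore d⁰. The d⁰ configuration leaves the e_g set evenly filled (or empty) — no strong Jahn–Teller driving force.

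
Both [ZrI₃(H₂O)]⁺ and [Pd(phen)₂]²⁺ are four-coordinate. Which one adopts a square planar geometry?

[Pd(phen)₂]²⁺

For [ZrI₃(H₂O)]⁺: Each iodide is −1; water is neutral; balancing the +1 overall charge requires Zr(IV). Group 4 minus oxidation state 4 gives a d⁰ configuration. A d⁰ ion has no crystal-field stabilisation preference between square planar and tetrahedral, so four ligands adopt the sterically favoured tetrahedral geometry. → tetrahedral.
For [Pd(phen)₂]²⁺: Ligand charges: 1,10-phenanthroline is neutral. With an overall charge of +2 the palladium centre must be in the +2 oxidation state. Group 10 minus oxidation state 2 gives a d⁸ configuration. A 4d d⁸ ion has a large crystal-field splitting; square planar leaves the high-energy d_{x²−y²} orbital empty and maximises CFSE. → square planar.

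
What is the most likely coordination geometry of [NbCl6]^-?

octahedral

Summing ligand charges against the −1 overall charge gives an oxidation state of +5 for niobium.
Niobium is a group-5 element; Nb(V) is therefore d⁰.
With 6 monodentate ligands the coordination number is 6.
Six donors around a single metal centre give an octahedral coordination sphere.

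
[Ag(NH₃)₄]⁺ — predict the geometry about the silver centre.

Ligand charges: ammonia is neutral. With an overall charge of +1 the silver centre must be in the +1 oxidation state.
Ag sits in group 11, so the d-electron count is 11 − 1 = 10.
With 4 monodentate ligands the coordination number is 4.
A d¹⁰ ion has no crystal-field stabilisation preference between square planar and tetrahedral, so four ligands adopt the sterically favoured tetrahedral geometry.

tetrahedral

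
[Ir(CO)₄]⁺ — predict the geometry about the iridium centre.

Ligand charges: carbonyl is neutral. With an overall charge of +1 the iridium centre must be in the +1 oxidation state.
Iridium is a group-9 element; Ir(I) is therefore d⁸.
Coordination number: 4.
A 5d d⁸ ion has a large crystal-field splitting; square planar leaves the high-energy d_{x²−y²} orbital empty and maximises CFSE.

square planar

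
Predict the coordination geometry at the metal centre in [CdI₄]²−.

tetrahedral

Ligand charges: each iodide is −1. With an overall charge of −2 the cadmium centre must be in the +2 oxidation state.
Group 12 minus oxidation state 2 gives a d¹⁰ configuration.
With 4 monodentate ligands the coordination number is 4.
A d¹⁰ ion has no crystal-field stabilisation preference between square planar and tetrahedral, so four ligands adopt the sterically favoured tetrahedral geometry.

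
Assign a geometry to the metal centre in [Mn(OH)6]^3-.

octahedral

Summing ligand charges against the −3 overall charge gives an oxidation state of +3 for manganese.
Mn sits in group 7, so the d-electron count is 7 − 3 = 4.
Coordination number: 6.
Six donors around a single metal centre give an octahedral coordination sphere.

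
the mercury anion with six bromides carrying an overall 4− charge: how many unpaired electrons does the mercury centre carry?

Ligand charges: each bromide is −1. With an overall charge of −4 the mercury centre must be in the +2 oxidation state.
Mercury is a group-12 element; Hg(II) is therefore d¹⁰.
In an octahedral field the d¹⁰ configuration is t₂g⁶e_g⁴, giving 0 unpaired electrons.

0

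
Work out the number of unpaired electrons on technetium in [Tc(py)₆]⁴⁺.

3 unpaired electrons

Summing ligand charges against the +4 overall charge gives an oxidation state of +4 for technetium.
Technetium is a group-7 element; Tc(IV) is therefore d³.
In an octahedral field the d³ configuration is t₂g³e_g⁰ (only one arrangement possible), giving 3 unpaired electrons.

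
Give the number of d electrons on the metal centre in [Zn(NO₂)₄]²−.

Ligand charges: each nitro (N-bound nitrite) is −1. With an overall charge of −2 the zinc centre must be in the +2 oxidation state.
Zinc is a group-12 element; Zn(II) is therefore d¹⁰.

d¹⁰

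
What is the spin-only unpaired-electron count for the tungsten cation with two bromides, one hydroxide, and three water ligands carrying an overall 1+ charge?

Each bromide is −1; each hydroxide is −1; water is neutral; balancing the +1 overall charge requires W(IV).
Group 6 minus oxidation state 4 gives a d² configuration.
In an octahedral field the d² configuration is t₂g²e_g⁰ (only one arrangement possible), giving 2 unpaired electrons.

2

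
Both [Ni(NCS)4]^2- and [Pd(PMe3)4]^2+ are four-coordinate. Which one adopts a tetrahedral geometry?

[Ni(NCS)4]^2-

For [Ni(NCS)4]^2-: Ligand charges: each isothiocyanate is −1. With an overall charge of −2 the nickel centre must be in the +2 oxidation state. Group 10 minus oxidation state 2 gives a d⁸ configuration. Isothiocyanate is a weak-field ligand. With weak-field ligands the CFSE gain from square planar is small, so a 3d d⁸ ion takes the sterically preferred tetrahedral geometry. → tetrahedral.
For [Pd(PMe3)4]^2+: Trimethylphosphine is neutral; balancing the +2 overall charge requires Pd(II). Palladium is a group-10 element; Pd(II) is therefore d⁸. A 4d d⁸ ion has a large crystal-field splitting; square planar leaves the high-energy d_{x²−y²} orbital empty and maximises CFSE. → square planar.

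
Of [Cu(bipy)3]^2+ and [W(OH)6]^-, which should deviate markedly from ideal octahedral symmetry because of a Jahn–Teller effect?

[Cu(bipy)3]^2+

[Cu(bipy)3]^2+: Ligand charges: 2,2′-bipyridine is neutral. With an overall charge of +2 the copper centre must be in the +2 oxidation state. Copper is a group-11 element; Cu(II) is therefore d⁹. The t₂g⁶e_g³ configuration has an unevenly filled e_g set; the Jahn–Teller theorem predicts a tetragonal distortion (typically axial elongation) to lift the degeneracy.
[W(OH)6]^-: Summing ligand charges against the −1 overall charge gives an oxidation state of +5 for tungsten. Group 6 minus oxidation state 5 gives a d¹ configuration. The d¹ configuration leaves the e_g set evenly filled (or empty) — no strong Jahn–Teller driving force.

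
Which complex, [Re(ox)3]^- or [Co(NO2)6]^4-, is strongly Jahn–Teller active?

[Re(ox)3]^-: Ligand charges: each oxalate is −2. With an overall charge of −1 the rhenium centre must be in the +5 oxidation state. Re sits in group 7, so the d-electron count is 7 − 5 = 2. The d² configuration leaves the e_g set evenly filled (or empty) — no strong Jahn–Teller driving force.
[Co(NO2)6]^4-: Each nitro (N-bound nitrite) is −1; balancing the −4 overall charge requires Co(II). Group 9 minus oxidation state 2 gives a d⁷ configuration. Nitro (N-bound nitrite) is a strong-field ligand (high in the spectrochemical series) for a first-row metal, so the complex is low-spin. The t₂g⁶e_g¹ (low-spin) configuration has an unevenly filled e_g set; the Jahn–Teller theorem predicts a tetragonal distortion (typically axial elongation) to lift the degeneracy.

[Co(NO2)6]^4-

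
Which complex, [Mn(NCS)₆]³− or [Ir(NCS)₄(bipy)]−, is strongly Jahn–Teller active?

[Mn(NCS)₆]³−: Ligand charges: each isothiocyanate is −1. With an overall charge of −3 the manganese centre must be in the +3 oxidation state. Manganese is a group-7 element; Mn(III) is therefore d⁴. Isothiocyanate is a weak-field ligand for a first-row metal, so the complex is high-spin. The t₂g³e_g¹ (high-spin) configuration has an unevenly filled e_g set; the Jahn–Teller theorem predicts a tetragonal distortion (typically axial elongation) to lift the degeneracy.
[Ir(NCS)₄(bipy)]−: Each isothiocyanate is −1; 2,2′-bipyridine is neutral; balancing the −1 overall charge requires Ir(III). Group 9 minus oxidation state 3 gives a d⁶ configuration. A 5d ion has a large Δₒ and is invariably low-spin. The d⁶ configuration leaves the e_g set evenly filled (or empty) — no strong Jahn–Teller driving force.

[Mn(NCS)₆]³−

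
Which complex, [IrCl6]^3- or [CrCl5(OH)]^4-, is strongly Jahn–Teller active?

[IrCl6]^3-: Each chloride is −1; balancing the −3 overall charge requires Ir(III). Group 9 minus oxidation state 3 gives a d⁶ configuration. A 5d ion has a large Δₒ and is invariably low-spin. The d⁶ configuration leaves the e_g set evenly filled (or empty) — no strong Jahn–Teller driving force.
[CrCl5(OH)]^4-: Each chloride is −1; each hydroxide is −1; balancing the −4 overall charge requires Cr(II). Chromium is a group-6 element; Cr(II) is therefore d⁴. Chloride and hydroxide are weak-field ligands for a first-row metal, so the complex is high-spin. The t₂g³e_g¹ (high-spin) configuration has an unevenly filled e_g set; the Jahn–Teller theorem predicts a tetragonal distortion (typically axial elongation) to lift the degeneracy.

[CrCl5(OH)]^4-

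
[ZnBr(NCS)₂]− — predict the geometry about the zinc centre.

trigonal planar

Summing ligand charges against the −1 overall charge gives an oxidation state of +2 for zinc.
Zinc is a group-12 element; Zn(II) is therefore d¹⁰.
Coordination number: 3.
Three ligands around a d¹⁰ centre minimise repulsion in a trigonal-planar arrangement.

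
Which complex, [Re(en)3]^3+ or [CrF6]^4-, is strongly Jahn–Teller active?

[Re(en)3]^3+: Ethylenediamine is neutral; balancing the +3 overall charge requires Re(III). Re sits in group 7, so the d-electron count is 7 − 3 = 4. A 5d ion has a large Δₒ and is invariably low-spin. The d⁴ configuration leaves the e_g set evenly filled (or empty) — no strong Jahn–Teller driving force.
[CrF6]^4-: Ligand charges: each fluoride is −1. With an overall charge of −4 the chromium centre must be in the +2 oxidation state. Chromium is a group-6 element; Cr(II) is therefore d⁴. Fluoride is a weak-field ligand for a first-row metal, so the complex is high-spin. The t₂g³e_g¹ (high-spin) configuration has an unevenly filled e_g set; the Jahn–Teller theorem predicts a tetragonal distortion (typically axial elongation) to lift the degeneracy.

[CrF6]^4-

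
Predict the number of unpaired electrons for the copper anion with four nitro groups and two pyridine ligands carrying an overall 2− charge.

1 unpaired electron

Each nitro (N-bound nitrite) is −1; pyridine is neutral; balancing the −2 overall charge requires Cu(II).
Copper is a group-11 element; Cu(II) is therefore d⁹.
In an octahedral field the d⁹ configuration is t₂g⁶e_g³ (only one arrangement possible), giving 1 unpaired electron.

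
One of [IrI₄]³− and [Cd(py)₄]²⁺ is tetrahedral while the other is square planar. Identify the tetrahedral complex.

[Cd(py)₄]²⁺

For [IrI₄]³−: Ligand charges: each iodide is −1. With an overall charge of −3 the iridium centre must be in the +1 oxidation state. Group 9 minus oxidation state 1 gives a d⁸ configuration. A 5d d⁸ ion has a large crystal-field splitting; square planar leaves the high-energy d_{x²−y²} orbital empty and maximises CFSE. → square planar.
For [Cd(py)₄]²⁺: Summing ligand charges against the +2 overall charge gives an oxidation state of +2 for cadmium. Cd sits in group 12, so the d-electron count is 12 − 2 = 10. A d¹⁰ ion has no crystal-field stabilisation preference between square planar and tetrahedral, so four ligands adopt the sterically favoured tetrahedral geometry. → tetrahedral.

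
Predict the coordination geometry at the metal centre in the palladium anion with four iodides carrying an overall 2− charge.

Summing ligand charges against the −2 overall charge gives an oxidation state of +2 for palladium.
Pd sits in group 10, so the d-electron count is 10 − 2 = 8.
Coordination number: 4.
A 4d d⁸ ion has a large crystal-field splitting; square planar leaves the high-energy d_{x²−y²} orbital empty and maximises CFSE.

square planar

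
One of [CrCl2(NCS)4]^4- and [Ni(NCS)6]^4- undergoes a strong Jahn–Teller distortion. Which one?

[CrCl2(NCS)4]^4-

[CrCl2(NCS)4]^4-: Each chloride is −1; each isothiocyanate is −1; balancing the −4 overall charge requires Cr(II). Cr sits in group 6, so the d-electron count is 6 − 2 = 4. Chloride and isothiocyanate are weak-field ligands for a first-row metal, so the complex is high-spin. The t₂g³e_g¹ (high-spin) configuration has an unevenly filled e_g set; the Jahn–Teller theorem predicts a tetragonal distortion (typically axial elongation) to lift the degeneracy.
[Ni(NCS)6]^4-: Each isothiocyanate is −1; balancing the −4 overall charge requires Ni(II). Ni sits in group 10, so the d-electron count is 10 − 2 = 8. The d⁸ configuration leaves the e_g set evenly filled (or empty) — no strong Jahn–Teller driving force.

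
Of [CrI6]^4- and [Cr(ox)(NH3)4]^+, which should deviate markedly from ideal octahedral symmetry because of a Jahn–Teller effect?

[CrI6]^4-

[CrI6]^4-: Summing ligand charges against the −4 overall charge gives an oxidation state of +2 for chromium. Group 6 minus oxidation state 2 gives a d⁴ configuration. Iodide is a weak-field ligand for a first-row metal, so the complex is high-spin. The t₂g³e_g¹ (high-spin) configuration has an unevenly filled e_g set; the Jahn–Teller theorem predicts a tetragonal distortion (typically axial elongation) to lift the degeneracy.
[Cr(ox)(NH3)4]^+: Summing ligand charges against the +1 overall charge gives an oxidation state of +3 for chromium. Group 6 minus oxidation state 3 gives a d³ configuration. The d³ configuration leaves the e_g set evenly filled (or empty) — no strong Jahn–Teller driving force.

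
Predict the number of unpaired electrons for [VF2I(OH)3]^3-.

Ligand charges: each fluoride is −1; each iodide is −1; each hydroxide is −1. With an overall charge of −3 the vanadium centre must be in the +3 oxidation state.
Group 5 minus oxidation state 3 gives a d² configuration.
In an octahedral field the d² configuration is t₂g²e_g⁰ (only one arrangement possible), giving 2 unpaired electrons.

2 unpaired electrons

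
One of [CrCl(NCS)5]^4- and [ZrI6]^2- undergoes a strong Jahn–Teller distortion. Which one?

[CrCl(NCS)5]^4-: Summing ligand charges against the −4 overall charge gives an oxidation state of +2 for chromium. Group 6 minus oxidation state 2 gives a d⁴ configuration. Chloride and isothiocyanate are weak-field ligands for a first-row metal, so the complex is high-spin. The t₂g³e_g¹ (high-spin) configuration has an unevenly filled e_g set; the Jahn–Teller theorem predicts a tetragonal distortion (typically axial elongation) to lift the degeneracy.
[ZrI6]^2-: Summing ligand charges against the −2 overall charge gives an oxidation state of +4 for zirconium. Zirconium is a group-4 element; Zr(IV) is therefore d⁰. The d⁰ configuration leaves the e_g set evenly filled (or empty) — no strong Jahn–Teller driving force.

[CrCl(NCS)5]^4-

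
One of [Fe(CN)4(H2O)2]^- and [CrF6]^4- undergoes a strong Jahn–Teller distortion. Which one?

[CrF6]^4-

[Fe(CN)4(H2O)2]^-: Ligand charges: each cyanide is −1; water is neutral. With an overall charge of −1 the iron centre must be in the +3 oxidation state. Fe sits in group 8, so the d-electron count is 8 − 3 = 5. Cyanide is a strong-field ligand (high in the spectrochemical series) for a first-row metal, so the complex is low-spin. The d⁵ configuration leaves the e_g set evenly filled (or empty) — no strong Jahn–Teller driving force.
[CrF6]^4-: Ligand charges: each fluoride is −1. With an overall charge of −4 the chromium centre must be in the +2 oxidation state. Cr sits in group 6, so the d-electron count is 6 − 2 = 4. Fluoride is a weak-field ligand for a first-row metal, so the complex is high-spin. The t₂g³e_g¹ (high-spin) configuration has an unevenly filled e_g set; the Jahn–Teller theorem predicts a tetragonal distortion (typically axial elongation) to lift the degeneracy.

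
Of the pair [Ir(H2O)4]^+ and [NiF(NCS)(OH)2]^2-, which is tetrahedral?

[NiF(NCS)(OH)2]^2-

For [Ir(H2O)4]^+: Water is neutral; balancing the +1 overall charge requires Ir(I). Iridium is a group-9 element; Ir(I) is therefore d⁸. A 5d d⁸ ion has a large crystal-field splitting; square planar leaves the high-energy d_{x²−y²} orbital empty and maximises CFSE. → square planar.
For [NiF(NCS)(OH)2]^2-: Each fluoride is −1; each isothiocyanate is −1; each hydroxide is −1; balancing the −2 overall charge requires Ni(II). Group 10 minus oxidation state 2 gives a d⁸ configuration. Fluoride, hydroxide, and isothiocyanate are weak-field ligands. With weak-field ligands the CFSE gain from square planar is small, so a 3d d⁸ ion takes the sterically preferred tetrahedral geometry. → tetrahedral.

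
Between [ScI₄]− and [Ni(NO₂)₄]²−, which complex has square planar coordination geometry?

For [ScI₄]−: Summing ligand charges against the −1 overall charge gives an oxidation state of +3 for scandium. Group 3 minus oxidation state 3 gives a d⁰ configuration. A d⁰ ion has no crystal-field stabilisation preference between square planar and tetrahedral, so four ligands adopt the sterically favoured tetrahedral geometry. → tetrahedral.
For [Ni(NO₂)₄]²−: Summing ligand charges against the −2 overall charge gives an oxidation state of +2 for nickel. Nickel is a group-10 element; Ni(II) is therefore d⁸. Nitro (N-bound nitrite) is a strong-field ligand (high in the spectrochemical series). A 3d d⁸ ion with strong-field ligands gains enough CFSE to favour square planar over tetrahedral. → square planar.

[Ni(NO₂)₄]²−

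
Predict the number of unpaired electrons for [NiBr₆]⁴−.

2 unpaired electrons

Each bromide is −1; balancing the −4 overall charge requires Ni(II).
Nickel is a group-10 element; Ni(II) is therefore d⁸.
In an octahedral field the d⁸ configuration is t₂g⁶e_g² (only one arrangement possible), giving 2 unpaired electrons.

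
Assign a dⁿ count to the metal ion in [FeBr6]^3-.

Each bromide is −1; balancing the −3 overall charge requires Fe(III).
Fe sits in group 8, so the d-electron count is 8 − 3 = 5.

d5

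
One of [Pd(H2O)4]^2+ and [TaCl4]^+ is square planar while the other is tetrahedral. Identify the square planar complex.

[Pd(H2O)4]^2+

For [Pd(H2O)4]^2+: Water is neutral; balancing the +2 overall charge requires Pd(II). Palladium is a group-10 element; Pd(II) is therefore d⁸. A 4d d⁸ ion has a large crystal-field splitting; square planar leaves the high-energy d_{x²−y²} orbital empty and maximises CFSE. → square planar.
For [TaCl4]^+: Each chloride is −1; balancing the +1 overall charge requires Ta(V). Tantalum is a group-5 element; Ta(V) is therefore d⁰. A d⁰ ion has no crystal-field stabilisation preference between square planar and tetrahedral, so four ligands adopt the sterically favoured tetrahedral geometry. → tetrahedral.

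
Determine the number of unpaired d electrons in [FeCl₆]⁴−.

Ligand charges: each chloride is −1. With an overall charge of −4 the iron centre must be in the +2 oxidation state.
Group 8 minus oxidation state 2 gives a d⁶ configuration.
The spin state decides the count: Chloride is a weak-field ligand for a first-row metal, so the complex is high-spin.
An octahedral high-spin d⁶ ion is t₂g⁴e_g², giving 4 unpaired electrons.

4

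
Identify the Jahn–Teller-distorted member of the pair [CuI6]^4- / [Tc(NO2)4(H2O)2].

[CuI6]^4-: Ligand charges: each iodide is −1. With an overall charge of −4 the copper centre must be in the +2 oxidation state. Cu sits in group 11, so the d-electron count is 11 − 2 = 9. The t₂g⁶e_g³ configuration has an unevenly filled e_g set; the Jahn–Teller theorem predicts a tetragonal distortion (typically axial elongation) to lift the degeneracy.
[Tc(NO2)4(H2O)2]: Each nitro (N-bound nitrite) is −1; water is neutral; balancing the 0 overall charge requires Tc(IV). Technetium is a group-7 element; Tc(IV) is therefore d³. The d³ configuration leaves the e_g set evenly filled (or empty) — no strong Jahn–Teller driving force.

[CuI6]^4-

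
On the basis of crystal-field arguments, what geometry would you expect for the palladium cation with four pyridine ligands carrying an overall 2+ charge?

square planar

Ligand charges: pyridine is neutral. With an overall charge of +2 the palladium centre must be in the +2 oxidation state.
Pd sits in group 10, so the d-electron count is 10 − 2 = 8.
Coordination number: 4.
A 4d d⁸ ion has a large crystal-field splitting; square planar leaves the high-energy d_{x²−y²} orbital empty and maximises CFSE.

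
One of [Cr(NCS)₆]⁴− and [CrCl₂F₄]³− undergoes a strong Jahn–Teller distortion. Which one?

[Cr(NCS)₆]⁴−: Ligand charges: each isothiocyanate is −1. With an overall charge of −4 the chromium centre must be in the +2 oxidation state. Cr sits in group 6, so the d-electron count is 6 − 2 = 4. Isothiocyanate is a weak-field ligand for a first-row metal, so the complex is high-spin. The t₂g³e_g¹ (high-spin) configuration has an unevenly filled e_g set; the Jahn–Teller theorem predicts a tetragonal distortion (typically axial elongation) to lift the degeneracy.
[CrCl₂F₄]³−: Summing ligand charges against the −3 overall charge gives an oxidation state of +3 for chromium. Group 6 minus oxidation state 3 gives a d³ configuration. The d³ configuration leaves the e_g set evenly filled (or empty) — no strong Jahn–Teller driving force.

[Cr(NCS)₆]⁴−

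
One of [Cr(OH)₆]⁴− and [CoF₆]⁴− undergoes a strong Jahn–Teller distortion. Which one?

[Cr(OH)₆]⁴−: Each hydroxide is −1; balancing the −4 overall charge requires Cr(II). Group 6 minus oxidation state 2 gives a d⁴ configuration. Hydroxide is a weak-field ligand for a first-row metal, so the complex is high-spin. The t₂g³e_g¹ (high-spin) configuration has an unevenly filled e_g set; the Jahn–Teller theorem predicts a tetragonal distortion (typically axial elongation) to lift the degeneracy.
[CoF₆]⁴−: Each fluoride is −1; balancing the −4 overall charge requires Co(II). Co sits in group 9, so the d-electron count is 9 − 2 = 7. Fluoride is a weak-field ligand for a first-row metal, so the complex is high-spin. The d⁷ configuration leaves the e_g set evenly filled (or empty) — no strong Jahn–Teller driving force.

[Cr(OH)₆]⁴−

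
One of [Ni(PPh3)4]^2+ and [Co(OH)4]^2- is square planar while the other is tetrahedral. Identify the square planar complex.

[Ni(PPh3)4]^2+

For [Ni(PPh3)4]^2+: Triphenylphosphine is neutral; balancing the +2 overall charge requires Ni(II). Nickel is a group-10 element; Ni(II) is therefore d⁸. Triphenylphosphine is a strong-field ligand (high in the spectrochemical series). A 3d d⁸ ion with strong-field ligands gains enough CFSE to favour square planar over tetrahedral. → square planar.
For [Co(OH)4]^2-: Summing ligand charges against the −2 overall charge gives an oxidation state of +2 for cobalt. Cobalt is a group-9 element; Co(II) is therefore d⁷. For a high-spin 3d d⁷ ion with weak-field ligands the small Δₜ gives little square-planar CFSE advantage, so four ligands adopt the sterically favoured tetrahedral geometry. → tetrahedral.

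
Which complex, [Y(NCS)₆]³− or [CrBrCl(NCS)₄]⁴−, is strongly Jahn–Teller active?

[CrBrCl(NCS)₄]⁴−

[Y(NCS)₆]³−: Summing ligand charges against the −3 overall charge gives an oxidation state of +3 for yttrium. Group 3 minus oxidation state 3 gives a d⁰ configuration. The d⁰ configuration leaves the e_g set evenly filled (or empty) — no strong Jahn–Teller driving force.
[CrBrCl(NCS)₄]⁴−: Summing ligand charges against the −4 overall charge gives an oxidation state of +2 for chromium. Group 6 minus oxidation state 2 gives a d⁴ configuration. Bromide, chloride, and isothiocyanate are weak-field ligands for a first-row metal, so the complex is high-spin. The t₂g³e_g¹ (high-spin) configuration has an unevenly filled e_g set; the Jahn–Teller theorem predicts a tetragonal distortion (typically axial elongation) to lift the degeneracy.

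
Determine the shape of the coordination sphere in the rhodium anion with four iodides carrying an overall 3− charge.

Ligand charges: each iodide is −1. With an overall charge of −3 the rhodium centre must be in the +1 oxidation state.
Rh sits in group 9, so the d-electron count is 9 − 1 = 8.
Coordination number: 4.
A 4d d⁸ ion has a large crystal-field splitting; square planar leaves the high-energy d_{x²−y²} orbital empty and maximises CFSE.

square planar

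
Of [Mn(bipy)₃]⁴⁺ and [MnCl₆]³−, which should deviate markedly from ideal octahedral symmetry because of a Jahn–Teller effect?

[Mn(bipy)₃]⁴⁺: Summing ligand charges against the +4 overall charge gives an oxidation state of +4 for manganese. Group 7 minus oxidation state 4 gives a d³ configuration. The d³ configuration leaves the e_g set evenly filled (or empty) — no strong Jahn–Teller driving force.
[MnCl₆]³−: Summing ligand charges against the −3 overall charge gives an oxidation state of +3 for manganese. Mn sits in group 7, so the d-electron count is 7 − 3 = 4. Chloride is a weak-field ligand for a first-row metal, so the complex is high-spin. The t₂g³e_g¹ (high-spin) configuration has an unevenly filled e_g set; the Jahn–Teller theorem predicts a tetragonal distortion (typically axial elongation) to lift the degeneracy.

[MnCl₆]³−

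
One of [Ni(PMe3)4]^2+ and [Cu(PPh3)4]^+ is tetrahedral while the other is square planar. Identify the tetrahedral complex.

For [Ni(PMe3)4]^2+: Trimethylphosphine is neutral; balancing the +2 overall charge requires Ni(II). Ni sits in group 10, so the d-electron count is 10 − 2 = 8. Trimethylphosphine is a strong-field ligand (high in the spectrochemical series). A 3d d⁸ ion with strong-field ligands gains enough CFSE to favour square planar over tetrahedral. → square planar.
For [Cu(PPh3)4]^+: Ligand charges: triphenylphosphine is neutral. With an overall charge of +1 the copper centre must be in the +1 oxidation state. Group 11 minus oxidation state 1 gives a d¹⁰ configuration. A d¹⁰ ion has no crystal-field stabilisation preference between square planar and tetrahedral, so four ligands adopt the sterically favoured tetrahedral geometry. → tetrahedral.

[Cu(PPh3)4]^+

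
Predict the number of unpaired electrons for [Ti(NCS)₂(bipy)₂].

2

Summing ligand charges against the 0 overall charge gives an oxidation state of +2 for titanium.
Group 4 minus oxidation state 2 gives a d² configuration.
Counting donor atoms: 2×isothiocyanate (monodentate) → 2 donors; 2×2,2′-bipyridine (bidentate) → 4 donors. Coordination number = 6.
In an octahedral field the d² configuration is t₂g²e_g⁰ (only one arrangement possible), giving 2 unpaired electrons.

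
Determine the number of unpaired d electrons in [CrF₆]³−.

3 unpaired electrons

Summing ligand charges against the −3 overall charge gives an oxidation state of +3 for chromium.
Cr sits in group 6, so the d-electron count is 6 − 3 = 3.
In an octahedral field the d³ configuration is t₂g³e_g⁰ (only one arrangement possible), giving 3 unpaired electrons.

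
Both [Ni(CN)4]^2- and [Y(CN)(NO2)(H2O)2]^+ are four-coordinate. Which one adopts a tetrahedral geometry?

[Y(CN)(NO2)(H2O)2]^+

For [Ni(CN)4]^2-: Summing ligand charges against the −2 overall charge gives an oxidation state of +2 for nickel. Nickel is a group-10 element; Ni(II) is therefore d⁸. Cyanide is a strong-field ligand (high in the spectrochemical series). A 3d d⁸ ion with strong-field ligands gains enough CFSE to favour square planar over tetrahedral. → square planar.
For [Y(CN)(NO2)(H2O)2]^+: Ligand charges: each cyanide is −1; each nitro (N-bound nitrite) is −1; water is neutral. With an overall charge of +1 the yttrium centre must be in the +3 oxidation state. Y sits in group 3, so the d-electron count is 3 − 3 = 0. A d⁰ ion has no crystal-field stabilisation preference between square planar and tetrahedral, so four ligands adopt the sterically favoured tetrahedral geometry. → tetrahedral.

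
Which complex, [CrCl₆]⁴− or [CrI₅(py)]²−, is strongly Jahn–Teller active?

[CrCl₆]⁴−: Each chloride is −1; balancing the −4 overall charge requires Cr(II). Group 6 minus oxidation state 2 gives a d⁴ configuration. Chloride is a weak-field ligand for a first-row metal, so the complex is high-spin. The t₂g³e_g¹ (high-spin) configuration has an unevenly filled e_g set; the Jahn–Teller theorem predicts a tetragonal distortion (typically axial elongation) to lift the degeneracy.
[CrI₅(py)]²−: Each iodide is −1; pyridine is neutral; balancing the −2 overall charge requires Cr(III). Chromium is a group-6 element; Cr(III) is therefore d³. The d³ configuration leaves the e_g set evenly filled (or empty) — no strong Jahn–Teller driving force.

[CrCl₆]⁴−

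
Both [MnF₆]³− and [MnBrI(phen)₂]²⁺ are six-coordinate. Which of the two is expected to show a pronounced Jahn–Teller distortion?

[MnF₆]³−

[MnF₆]³−: Each fluoride is −1; balancing the −3 overall charge requires Mn(III). Manganese is a group-7 element; Mn(III) is therefore d⁴. Fluoride is a weak-field ligand for a first-row metal, so the complex is high-spin. The t₂g³e_g¹ (high-spin) configuration has an unevenly filled e_g set; the Jahn–Teller theorem predicts a tetragonal distortion (typically axial elongation) to lift the degeneracy.
[MnBrI(phen)₂]²⁺: Ligand charges: each bromide is −1; each iodide is −1; 1,10-phenanthroline is neutral. With an overall charge of +2 the manganese centre must be in the +4 oxidation state. Mn sits in group 7, so the d-electron count is 7 − 4 = 3. The d³ configuration leaves the e_g set evenly filled (or empty) — no strong Jahn–Teller driving force.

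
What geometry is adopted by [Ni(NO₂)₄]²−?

Ligand charges: each nitro (N-bound nitrite) is −1. With an overall charge of −2 the nickel centre must be in the +2 oxidation state.
Ni sits in group 10, so the d-electron count is 10 − 2 = 8.
Coordination number: 4.
Nitro (N-bound nitrite) is a strong-field ligand (high in the spectrochemical series).
A 3d d⁸ ion with strong-field ligands gains enough CFSE to favour square planar over tetrahedral.

square planar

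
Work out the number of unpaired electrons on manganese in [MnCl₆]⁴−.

5 unpaired electrons

Ligand charges: each chloride is −1. With an overall charge of −4 the manganese centre must be in the +2 oxidation state.
Group 7 minus oxidation state 2 gives a d⁵ configuration.
The spin state decides the count: Chloride is a weak-field ligand for a first-row metal, so the complex is high-spin.
An octahedral high-spin d⁵ ion is t₂g³e_g², giving 5 unpaired electrons.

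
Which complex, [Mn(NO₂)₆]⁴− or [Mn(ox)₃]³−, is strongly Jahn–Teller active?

[Mn(NO₂)₆]⁴−: Summing ligand charges against the −4 overall charge gives an oxidation state of +2 for manganese. Mn sits in group 7, so the d-electron count is 7 − 2 = 5. Nitro (N-bound nitrite) is a strong-field ligand (high in the spectrochemical series) for a first-row metal, so the complex is low-spin. The d⁵ configuration leaves the e_g set evenly filled (or empty) — no strong Jahn–Teller driving force.
[Mn(ox)₃]³−: Ligand charges: each oxalate is −2. With an overall charge of −3 the manganese centre must be in the +3 oxidation state. Mn sits in group 7, so the d-electron count is 7 − 3 = 4. Oxalate is a weak-field ligand for a first-row metal, so the complex is high-spin. The t₂g³e_g¹ (high-spin) configuration has an unevenly filled e_g set; the Jahn–Teller theorem predicts a tetragonal distortion (typically axial elongation) to lift the degeneracy.

[Mn(ox)₃]³−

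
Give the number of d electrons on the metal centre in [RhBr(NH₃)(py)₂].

d⁸

Each bromide is −1; ammonia is neutral; pyridine is neutral; balancing the 0 overall charge requires Rh(I).
Rhodium is a group-9 element; Rh(I) is therefore d⁸.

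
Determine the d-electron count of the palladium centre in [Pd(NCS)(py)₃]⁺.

Summing ligand charges against the +1 overall charge gives an oxidation state of +2 for palladium.
Palladium is a group-10 element; Pd(II) is therefore d⁸.

d⁸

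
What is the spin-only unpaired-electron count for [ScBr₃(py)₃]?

Summing ligand charges against the 0 overall charge gives an oxidation state of +3 for scandium.
Scandium is a group-3 element; Sc(III) is therefore d⁰.
In an octahedral field the d⁰ configuration is t₂g⁰e_g⁰, giving 0 unpaired electrons.

0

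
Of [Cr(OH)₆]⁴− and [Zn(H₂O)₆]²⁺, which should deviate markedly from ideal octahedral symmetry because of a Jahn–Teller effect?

[Cr(OH)₆]⁴−

[Cr(OH)₆]⁴−: Each hydroxide is −1; balancing the −4 overall charge requires Cr(II). Chromium is a group-6 element; Cr(II) is therefore d⁴. Hydroxide is a weak-field ligand for a first-row metal, so the complex is high-spin. The t₂g³e_g¹ (high-spin) configuration has an unevenly filled e_g set; the Jahn–Teller theorem predicts a tetragonal distortion (typically axial elongation) to lift the degeneracy.
[Zn(H₂O)₆]²⁺: Ligand charges: water is neutral. With an overall charge of +2 the zinc centre must be in the +2 oxidation state. Zn sits in group 12, so the d-electron count is 12 − 2 = 10. The d¹⁰ configuration leaves the e_g set evenly filled (or empty) — no strong Jahn–Teller driving force.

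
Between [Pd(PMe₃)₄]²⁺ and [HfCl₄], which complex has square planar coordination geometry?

For [Pd(PMe₃)₄]²⁺: Ligand charges: trimethylphosphine is neutral. With an overall charge of +2 the palladium centre must be in the +2 oxidation state. Group 10 minus oxidation state 2 gives a d⁸ configuration. A 4d d⁸ ion has a large crystal-field splitting; square planar leaves the high-energy d_{x²−y²} orbital empty and maximises CFSE. → square planar.
For [HfCl₄]: Summing ligand charges against the 0 overall charge gives an oxidation state of +4 for hafnium. Group 4 minus oxidation state 4 gives a d⁰ configuration. A d⁰ ion has no crystal-field stabilisation preference between square planar and tetrahedral, so four ligands adopt the sterically favoured tetrahedral geometry. → tetrahedral.

[Pd(PMe₃)₄]²⁺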